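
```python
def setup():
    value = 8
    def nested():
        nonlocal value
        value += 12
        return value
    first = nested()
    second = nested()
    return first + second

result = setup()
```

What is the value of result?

Step 1: value starts at 8.
Step 2: First call: value = 8 + 12 = 20, returns 20.
Step 3: Second call: value = 20 + 12 = 32, returns 32.
Step 4: result = 20 + 32 = 52

The answer is 52.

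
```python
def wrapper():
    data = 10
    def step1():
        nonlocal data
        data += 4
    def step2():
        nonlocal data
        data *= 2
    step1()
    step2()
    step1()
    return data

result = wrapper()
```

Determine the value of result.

Step 1: data = 10.
Step 2: step1(): data = 10 + 4 = 14.
Step 3: step2(): data = 14 * 2 = 28.
Step 4: step1(): data = 28 + 4 = 32. result = 32

The answer is 32.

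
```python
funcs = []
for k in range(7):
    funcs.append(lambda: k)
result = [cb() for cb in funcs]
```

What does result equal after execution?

Step 1: All 7 lambdas share the same variable k.
Step 2: After the loop, k = 6.
Step 3: Each call returns 6. result = [6, 6, 6, 6, 6, 6, 6]

The answer is [6, 6, 6, 6, 6, 6, 6].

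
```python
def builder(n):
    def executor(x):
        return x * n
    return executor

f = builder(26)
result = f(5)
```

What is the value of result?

Step 1: builder(26) creates a closure capturing n = 26.
Step 2: f(5) computes 5 * 26 = 130.
Step 3: result = 130

The answer is 130.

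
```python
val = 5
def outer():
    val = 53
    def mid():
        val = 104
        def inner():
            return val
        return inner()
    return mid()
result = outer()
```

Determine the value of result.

Step 1: Three levels of shadowing: global 5, outer 53, mid 104.
Step 2: inner() finds val = 104 in enclosing mid() scope.
Step 3: result = 104

The answer is 104.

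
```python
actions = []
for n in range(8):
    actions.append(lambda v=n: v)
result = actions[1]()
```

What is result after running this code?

Step 1: Default argument v=n captures n's value at each iteration.
Step 2: actions[1] captured v = 1 when n was 1.
Step 3: result = 1

The answer is 1.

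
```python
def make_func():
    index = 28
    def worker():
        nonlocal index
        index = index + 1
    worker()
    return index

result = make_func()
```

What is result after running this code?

Step 1: make_func() sets index = 28.
Step 2: worker() uses nonlocal to modify index in make_func's scope: index = 28 + 1 = 29.
Step 3: make_func() returns the modified index = 29

The answer is 29.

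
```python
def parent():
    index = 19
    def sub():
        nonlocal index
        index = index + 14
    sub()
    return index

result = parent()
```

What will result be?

Step 1: parent() sets index = 19.
Step 2: sub() uses nonlocal to modify index in parent's scope: index = 19 + 14 = 33.
Step 3: parent() returns the modified index = 33

The answer is 33.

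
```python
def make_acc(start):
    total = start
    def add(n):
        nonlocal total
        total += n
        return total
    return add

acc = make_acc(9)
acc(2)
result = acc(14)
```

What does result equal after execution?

Step 1: make_acc(9) creates closure with total = 9.
Step 2: First acc(2): total = 9 + 2 = 11.
Step 3: Second acc(14): total = 11 + 14 = 25. result = 25

The answer is 25.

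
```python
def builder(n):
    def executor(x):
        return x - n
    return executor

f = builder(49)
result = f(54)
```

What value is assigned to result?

Step 1: builder(49) creates a closure capturing n = 49.
Step 2: f(54) computes 54 - 49 = 5.
Step 3: result = 5

The answer is 5.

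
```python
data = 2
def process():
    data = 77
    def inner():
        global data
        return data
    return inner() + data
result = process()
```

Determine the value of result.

Step 1: Global data = 2. process() shadows with local data = 77.
Step 2: inner() uses global keyword, so inner() returns global data = 2.
Step 3: process() returns 2 + 77 = 79

The answer is 79.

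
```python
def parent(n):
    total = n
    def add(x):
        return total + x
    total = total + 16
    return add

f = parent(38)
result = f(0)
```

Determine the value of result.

Step 1: parent(38) sets total = 38, then total = 38 + 16 = 54.
Step 2: Closures capture by reference, so add sees total = 54.
Step 3: f(0) returns 54 + 0 = 54

The answer is 54.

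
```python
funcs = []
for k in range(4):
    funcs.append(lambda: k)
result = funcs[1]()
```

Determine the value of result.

Step 1: The loop creates 4 lambdas, all referencing the same variable k.
Step 2: After the loop, k = 3 (final value).
Step 3: funcs[1]() looks up k at call time and finds 3. This is the late binding gotcha. result = 3

The answer is 3.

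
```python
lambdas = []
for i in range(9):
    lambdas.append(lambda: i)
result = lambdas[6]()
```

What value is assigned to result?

Step 1: The loop creates 9 lambdas, all referencing the same variable i.
Step 2: After the loop, i = 8 (final value).
Step 3: lambdas[6]() looks up i at call time and finds 8. This is the late binding gotcha. result = 8

The answer is 8.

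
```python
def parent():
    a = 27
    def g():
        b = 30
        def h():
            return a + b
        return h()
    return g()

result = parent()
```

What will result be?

Step 1: parent() defines a = 27. g() defines b = 30.
Step 2: h() accesses both from enclosing scopes: a = 27, b = 30.
Step 3: result = 27 + 30 = 57

The answer is 57.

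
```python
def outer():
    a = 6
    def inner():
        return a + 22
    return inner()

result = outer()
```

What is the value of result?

Step 1: outer() defines a = 6.
Step 2: inner() reads a = 6 from enclosing scope, returns 6 + 22 = 28.
Step 3: result = 28

The answer is 28.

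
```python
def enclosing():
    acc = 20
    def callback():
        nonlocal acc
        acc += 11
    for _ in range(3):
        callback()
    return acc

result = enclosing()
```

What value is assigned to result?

Step 1: acc = 20.
Step 2: callback() is called 3 times in a loop, each adding 11 via nonlocal.
Step 3: acc = 20 + 11 * 3 = 53

The answer is 53.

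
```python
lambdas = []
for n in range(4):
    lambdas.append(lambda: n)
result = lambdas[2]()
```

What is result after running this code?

Step 1: The loop creates 4 lambdas, all referencing the same variable n.
Step 2: After the loop, n = 3 (final value).
Step 3: lambdas[2]() looks up n at call time and finds 3. This is the late binding gotcha. result = 3

The answer is 3.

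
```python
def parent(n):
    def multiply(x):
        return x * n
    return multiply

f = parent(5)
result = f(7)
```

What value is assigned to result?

Step 1: parent(5) returns multiply closure with n = 5.
Step 2: f(7) computes 7 * 5 = 35.
Step 3: result = 35

The answer is 35.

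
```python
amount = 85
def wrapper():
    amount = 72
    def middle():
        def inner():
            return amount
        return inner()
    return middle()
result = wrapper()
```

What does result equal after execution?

Step 1: wrapper() defines amount = 72. middle() and inner() have no local amount.
Step 2: inner() checks local (none), enclosing middle() (none), enclosing wrapper() and finds amount = 72.
Step 3: result = 72

The answer is 72.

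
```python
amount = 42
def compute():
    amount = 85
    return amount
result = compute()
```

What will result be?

Step 1: Global amount = 42.
Step 2: compute() creates local amount = 85, shadowing the global.
Step 3: Returns local amount = 85. result = 85

The answer is 85.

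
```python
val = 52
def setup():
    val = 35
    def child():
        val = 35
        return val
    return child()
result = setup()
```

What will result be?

Step 1: Three scopes define val: global (52), setup (35), child (35).
Step 2: child() has its own local val = 35, which shadows both enclosing and global.
Step 3: result = 35 (local wins in LEGB)

The answer is 35.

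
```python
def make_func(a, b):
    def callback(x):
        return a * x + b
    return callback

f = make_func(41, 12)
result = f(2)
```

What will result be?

Step 1: make_func(41, 12) captures a = 41, b = 12.
Step 2: f(2) computes 41 * 2 + 12 = 94.
Step 3: result = 94

The answer is 94.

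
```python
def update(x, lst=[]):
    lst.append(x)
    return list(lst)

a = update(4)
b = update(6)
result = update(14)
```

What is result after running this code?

Step 1: Default list is shared. list() creates copies for return values.
Step 2: Internal list grows: [4] -> [4, 6] -> [4, 6, 14].
Step 3: result = [4, 6, 14]

The answer is [4, 6, 14].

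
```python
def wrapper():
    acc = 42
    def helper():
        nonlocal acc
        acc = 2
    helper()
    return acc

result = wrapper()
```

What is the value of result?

Step 1: wrapper() sets acc = 42.
Step 2: helper() uses nonlocal to reassign acc = 2.
Step 3: result = 2

The answer is 2.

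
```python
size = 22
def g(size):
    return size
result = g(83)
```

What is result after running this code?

Step 1: Global size = 22.
Step 2: g(83) takes parameter size = 83, which shadows the global.
Step 3: result = 83

The answer is 83.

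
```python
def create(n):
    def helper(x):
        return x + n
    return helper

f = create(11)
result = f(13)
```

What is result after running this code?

Step 1: create(11) creates a closure that captures n = 11.
Step 2: f(13) calls the closure with x = 13, returning 13 + 11 = 24.
Step 3: result = 24

The answer is 24.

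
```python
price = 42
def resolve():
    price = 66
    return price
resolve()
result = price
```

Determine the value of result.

Step 1: Global price = 42.
Step 2: resolve() creates local price = 66 (shadow, not modification).
Step 3: After resolve() returns, global price is unchanged. result = 42

The answer is 42.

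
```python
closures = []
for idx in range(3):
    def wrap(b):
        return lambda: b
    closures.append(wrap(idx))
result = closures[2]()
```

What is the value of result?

Step 1: wrap(idx) creates a new scope capturing b = idx at call time.
Step 2: closures[2] = wrap(2), so its lambda captures b = 2.
Step 3: result = 2 (closure factory fixes late binding)

The answer is 2.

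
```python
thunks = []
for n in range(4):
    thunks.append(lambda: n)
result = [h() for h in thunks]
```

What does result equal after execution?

Step 1: All 4 lambdas share the same variable n.
Step 2: After the loop, n = 3.
Step 3: Each call returns 3. result = [3, 3, 3, 3]

The answer is [3, 3, 3, 3].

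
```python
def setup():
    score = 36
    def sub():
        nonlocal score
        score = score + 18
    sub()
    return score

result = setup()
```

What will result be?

Step 1: setup() sets score = 36.
Step 2: sub() uses nonlocal to modify score in setup's scope: score = 36 + 18 = 54.
Step 3: setup() returns the modified score = 54

The answer is 54.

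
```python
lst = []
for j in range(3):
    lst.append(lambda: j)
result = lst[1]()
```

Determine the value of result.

Step 1: The loop creates 3 lambdas, all referencing the same variable j.
Step 2: After the loop, j = 2 (final value).
Step 3: lst[1]() looks up j at call time and finds 2. This is the late binding gotcha. result = 2

The answer is 2.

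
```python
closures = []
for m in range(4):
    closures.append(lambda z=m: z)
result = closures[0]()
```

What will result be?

Step 1: Default argument z=m captures m's value at each iteration.
Step 2: closures[0] captured z = 0 when m was 0.
Step 3: result = 0

The answer is 0.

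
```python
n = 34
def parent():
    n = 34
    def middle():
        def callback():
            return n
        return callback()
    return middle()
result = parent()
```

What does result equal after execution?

Step 1: parent() defines n = 34. middle() and callback() have no local n.
Step 2: callback() checks local (none), enclosing middle() (none), enclosing parent() and finds n = 34.
Step 3: result = 34

The answer is 34.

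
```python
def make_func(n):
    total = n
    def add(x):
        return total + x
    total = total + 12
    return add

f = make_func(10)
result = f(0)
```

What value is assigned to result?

Step 1: make_func(10) sets total = 10, then total = 10 + 12 = 22.
Step 2: Closures capture by reference, so add sees total = 22.
Step 3: f(0) returns 22 + 0 = 22

The answer is 22.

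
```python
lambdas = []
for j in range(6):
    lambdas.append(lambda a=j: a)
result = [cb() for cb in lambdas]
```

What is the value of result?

Step 1: Default arg a=j captures j at each iteration.
Step 2: Each lambda has its own default: 0, 1, ..., 5.
Step 3: result = [0, 1, 2, 3, 4, 5]

The answer is [0, 1, 2, 3, 4, 5].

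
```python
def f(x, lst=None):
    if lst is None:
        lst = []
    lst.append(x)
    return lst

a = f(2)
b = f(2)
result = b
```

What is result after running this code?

Step 1: None default with guard creates a NEW list each call.
Step 2: a = [2] (fresh list). b = [2] (another fresh list).
Step 3: result = [2] (this is the fix for mutable default)

The answer is [2].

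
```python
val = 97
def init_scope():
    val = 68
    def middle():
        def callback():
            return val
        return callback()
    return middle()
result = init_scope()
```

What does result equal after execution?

Step 1: init_scope() defines val = 68. middle() and callback() have no local val.
Step 2: callback() checks local (none), enclosing middle() (none), enclosing init_scope() and finds val = 68.
Step 3: result = 68

The answer is 68.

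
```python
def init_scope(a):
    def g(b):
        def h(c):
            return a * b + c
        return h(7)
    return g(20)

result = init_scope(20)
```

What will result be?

Step 1: a = 20, b = 20, c = 7.
Step 2: h() computes a * b + c = 20 * 20 + 7 = 407.
Step 3: result = 407

The answer is 407.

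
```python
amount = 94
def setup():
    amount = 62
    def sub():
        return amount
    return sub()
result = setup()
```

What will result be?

Step 1: amount = 94 globally, but setup() defines amount = 62 locally.
Step 2: sub() looks up amount. Not in local scope, so checks enclosing scope (setup) and finds amount = 62.
Step 3: result = 62

The answer is 62.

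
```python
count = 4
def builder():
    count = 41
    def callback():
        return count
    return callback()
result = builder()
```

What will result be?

Step 1: count = 4 globally, but builder() defines count = 41 locally.
Step 2: callback() looks up count. Not in local scope, so checks enclosing scope (builder) and finds count = 41.
Step 3: result = 41

The answer is 41.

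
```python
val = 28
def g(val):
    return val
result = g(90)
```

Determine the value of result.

Step 1: Global val = 28.
Step 2: g(90) takes parameter val = 90, which shadows the global.
Step 3: result = 90

The answer is 90.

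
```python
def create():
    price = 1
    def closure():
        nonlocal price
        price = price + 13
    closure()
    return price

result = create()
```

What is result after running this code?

Step 1: create() sets price = 1.
Step 2: closure() uses nonlocal to modify price in create's scope: price = 1 + 13 = 14.
Step 3: create() returns the modified price = 14

The answer is 14.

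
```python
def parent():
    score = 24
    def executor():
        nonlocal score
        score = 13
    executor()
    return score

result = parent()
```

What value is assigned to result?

Step 1: parent() sets score = 24.
Step 2: executor() uses nonlocal to reassign score = 13.
Step 3: result = 13

The answer is 13.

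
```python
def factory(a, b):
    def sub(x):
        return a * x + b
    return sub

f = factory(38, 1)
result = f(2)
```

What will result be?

Step 1: factory(38, 1) captures a = 38, b = 1.
Step 2: f(2) computes 38 * 2 + 1 = 77.
Step 3: result = 77

The answer is 77.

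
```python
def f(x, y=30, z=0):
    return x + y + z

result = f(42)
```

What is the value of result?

Step 1: f(42) uses defaults y = 30, z = 0.
Step 2: Returns 42 + 30 + 0 = 72.
Step 3: result = 72

The answer is 72.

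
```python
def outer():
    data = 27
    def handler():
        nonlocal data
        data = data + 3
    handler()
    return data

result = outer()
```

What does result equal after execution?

Step 1: outer() sets data = 27.
Step 2: handler() uses nonlocal to modify data in outer's scope: data = 27 + 3 = 30.
Step 3: outer() returns the modified data = 30

The answer is 30.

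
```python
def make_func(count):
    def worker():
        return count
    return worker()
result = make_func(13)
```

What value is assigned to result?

Step 1: make_func(13) binds parameter count = 13.
Step 2: worker() looks up count in enclosing scope and finds the parameter count = 13.
Step 3: result = 13

The answer is 13.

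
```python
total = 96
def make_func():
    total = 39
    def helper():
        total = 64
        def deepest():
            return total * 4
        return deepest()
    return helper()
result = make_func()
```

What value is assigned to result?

Step 1: deepest() looks up total through LEGB: not local, finds total = 64 in enclosing helper().
Step 2: Returns 64 * 4 = 256.
Step 3: result = 256

The answer is 256.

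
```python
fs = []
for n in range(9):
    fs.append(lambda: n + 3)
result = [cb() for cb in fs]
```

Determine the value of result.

Step 1: All lambdas capture n by reference. After the loop, n = 8.
Step 2: Each call returns 8 + 3 = 11.
Step 3: result = [11, 11, 11, 11, 11, 11, 11, 11, 11]

The answer is [11, 11, 11, 11, 11, 11, 11, 11, 11].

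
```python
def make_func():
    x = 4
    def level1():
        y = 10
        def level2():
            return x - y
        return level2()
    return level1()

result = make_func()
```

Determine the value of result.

Step 1: x = 4 in make_func. y = 10 in level1.
Step 2: level2() reads x = 4 and y = 10 from enclosing scopes.
Step 3: result = 4 - 10 = -6

The answer is -6.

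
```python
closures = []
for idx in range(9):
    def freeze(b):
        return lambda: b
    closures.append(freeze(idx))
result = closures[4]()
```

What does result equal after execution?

Step 1: freeze(idx) creates a new scope capturing b = idx at call time.
Step 2: closures[4] = freeze(4), so its lambda captures b = 4.
Step 3: result = 4 (closure factory fixes late binding)

The answer is 4.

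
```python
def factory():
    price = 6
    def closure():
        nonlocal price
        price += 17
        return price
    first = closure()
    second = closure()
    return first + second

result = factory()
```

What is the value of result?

Step 1: price starts at 6.
Step 2: First call: price = 6 + 17 = 23, returns 23.
Step 3: Second call: price = 23 + 17 = 40, returns 40.
Step 4: result = 23 + 40 = 63

The answer is 63.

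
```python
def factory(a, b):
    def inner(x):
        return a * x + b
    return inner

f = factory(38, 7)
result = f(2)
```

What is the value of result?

Step 1: factory(38, 7) captures a = 38, b = 7.
Step 2: f(2) computes 38 * 2 + 7 = 83.
Step 3: result = 83

The answer is 83.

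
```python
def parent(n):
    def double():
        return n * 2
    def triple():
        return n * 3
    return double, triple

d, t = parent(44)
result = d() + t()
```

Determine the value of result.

Step 1: Both closures capture the same n = 44.
Step 2: d() = 44 * 2 = 88, t() = 44 * 3 = 132.
Step 3: result = 88 + 132 = 220

The answer is 220.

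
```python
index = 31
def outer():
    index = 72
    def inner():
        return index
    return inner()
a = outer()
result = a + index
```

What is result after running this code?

Step 1: outer() has local index = 72. inner() reads from enclosing.
Step 2: outer() returns 72. Global index = 31 unchanged.
Step 3: result = 72 + 31 = 103

The answer is 103.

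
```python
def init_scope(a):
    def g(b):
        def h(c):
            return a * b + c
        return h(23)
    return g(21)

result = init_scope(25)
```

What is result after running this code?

Step 1: a = 25, b = 21, c = 23.
Step 2: h() computes a * b + c = 25 * 21 + 23 = 548.
Step 3: result = 548

The answer is 548.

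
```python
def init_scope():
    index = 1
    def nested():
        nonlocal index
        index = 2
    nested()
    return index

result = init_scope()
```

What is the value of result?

Step 1: init_scope() sets index = 1.
Step 2: nested() uses nonlocal to reassign index = 2.
Step 3: result = 2

The answer is 2.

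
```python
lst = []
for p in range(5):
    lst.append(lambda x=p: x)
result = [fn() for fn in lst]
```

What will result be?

Step 1: Default arg x=p captures p at each iteration.
Step 2: Each lambda has its own default: 0, 1, ..., 4.
Step 3: result = [0, 1, 2, 3, 4]

The answer is [0, 1, 2, 3, 4].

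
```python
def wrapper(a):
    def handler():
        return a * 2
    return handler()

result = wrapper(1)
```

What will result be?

Step 1: wrapper(1) binds parameter a = 1.
Step 2: handler() accesses a = 1 from enclosing scope.
Step 3: result = 1 * 2 = 2

The answer is 2.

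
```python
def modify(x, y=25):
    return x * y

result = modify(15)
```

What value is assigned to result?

Step 1: modify(15) uses default y = 25.
Step 2: Returns 15 * 25 = 375.
Step 3: result = 375

The answer is 375.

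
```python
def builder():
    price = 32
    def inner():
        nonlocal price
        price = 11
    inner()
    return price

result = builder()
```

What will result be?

Step 1: builder() sets price = 32.
Step 2: inner() uses nonlocal to reassign price = 11.
Step 3: result = 11

The answer is 11.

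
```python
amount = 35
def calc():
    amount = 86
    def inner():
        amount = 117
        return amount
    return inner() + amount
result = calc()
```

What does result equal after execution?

Step 1: calc() has local amount = 86. inner() has local amount = 117.
Step 2: inner() returns its local amount = 117.
Step 3: calc() returns 117 + its own amount (86) = 203

The answer is 203.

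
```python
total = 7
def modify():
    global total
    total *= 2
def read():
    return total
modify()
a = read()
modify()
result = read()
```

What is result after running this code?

Step 1: total = 7.
Step 2: First modify(): total = 7 * 2 = 14.
Step 3: Second modify(): total = 14 * 2 = 28.
Step 4: read() returns 28

The answer is 28.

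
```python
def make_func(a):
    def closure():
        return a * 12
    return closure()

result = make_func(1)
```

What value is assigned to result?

Step 1: make_func(1) binds parameter a = 1.
Step 2: closure() accesses a = 1 from enclosing scope.
Step 3: result = 1 * 12 = 12

The answer is 12.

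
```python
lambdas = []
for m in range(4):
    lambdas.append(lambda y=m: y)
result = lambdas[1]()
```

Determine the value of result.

Step 1: Default argument y=m captures m's value at each iteration.
Step 2: lambdas[1] captured y = 1 when m was 1.
Step 3: result = 1

The answer is 1.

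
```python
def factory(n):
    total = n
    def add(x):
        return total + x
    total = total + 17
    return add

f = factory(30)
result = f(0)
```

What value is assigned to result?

Step 1: factory(30) sets total = 30, then total = 30 + 17 = 47.
Step 2: Closures capture by reference, so add sees total = 47.
Step 3: f(0) returns 47 + 0 = 47

The answer is 47.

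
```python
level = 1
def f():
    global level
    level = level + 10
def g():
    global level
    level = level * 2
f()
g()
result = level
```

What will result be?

Step 1: level = 1.
Step 2: f() adds 10: level = 1 + 10 = 11.
Step 3: g() doubles: level = 11 * 2 = 22.
Step 4: result = 22

The answer is 22.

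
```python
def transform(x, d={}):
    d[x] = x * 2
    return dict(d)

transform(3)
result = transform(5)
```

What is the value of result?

Step 1: Mutable default dict is shared across calls.
Step 2: First call adds 3: 6. Second call adds 5: 10.
Step 3: result = {3: 6, 5: 10}

The answer is {3: 6, 5: 10}.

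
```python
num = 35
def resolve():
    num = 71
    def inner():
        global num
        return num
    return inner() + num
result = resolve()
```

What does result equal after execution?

Step 1: Global num = 35. resolve() shadows with local num = 71.
Step 2: inner() uses global keyword, so inner() returns global num = 35.
Step 3: resolve() returns 35 + 71 = 106

The answer is 106.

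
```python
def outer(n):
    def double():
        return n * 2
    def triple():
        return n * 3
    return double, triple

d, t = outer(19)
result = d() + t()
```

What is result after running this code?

Step 1: Both closures capture the same n = 19.
Step 2: d() = 19 * 2 = 38, t() = 19 * 3 = 57.
Step 3: result = 38 + 57 = 95

The answer is 95.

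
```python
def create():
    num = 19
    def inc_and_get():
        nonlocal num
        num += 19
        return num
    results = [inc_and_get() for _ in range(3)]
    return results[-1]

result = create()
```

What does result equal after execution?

Step 1: num = 19.
Step 2: Three calls to inc_and_get(), each adding 19.
Step 3: Last value = 19 + 19 * 3 = 76

The answer is 76.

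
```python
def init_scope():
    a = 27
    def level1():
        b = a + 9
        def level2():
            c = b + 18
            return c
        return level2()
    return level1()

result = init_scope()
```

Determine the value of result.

Step 1: a = 27. b = a + 9 = 36.
Step 2: c = b + 18 = 36 + 18 = 54.
Step 3: result = 54

The answer is 54.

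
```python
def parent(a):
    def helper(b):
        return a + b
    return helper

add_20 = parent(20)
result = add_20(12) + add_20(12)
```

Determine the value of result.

Step 1: add_20 captures a = 20.
Step 2: add_20(12) = 20 + 12 = 32, called twice.
Step 3: result = 32 + 32 = 64

The answer is 64.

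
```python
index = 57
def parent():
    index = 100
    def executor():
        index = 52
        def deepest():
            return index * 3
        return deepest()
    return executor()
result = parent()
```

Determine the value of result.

Step 1: deepest() looks up index through LEGB: not local, finds index = 52 in enclosing executor().
Step 2: Returns 52 * 3 = 156.
Step 3: result = 156

The answer is 156.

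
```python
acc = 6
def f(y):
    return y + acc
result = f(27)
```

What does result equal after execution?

Step 1: acc = 6 is defined globally.
Step 2: f(27) uses parameter y = 27 and looks up acc from global scope = 6.
Step 3: result = 27 + 6 = 33

The answer is 33.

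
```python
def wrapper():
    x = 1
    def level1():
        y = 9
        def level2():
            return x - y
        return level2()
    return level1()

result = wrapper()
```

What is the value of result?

Step 1: x = 1 in wrapper. y = 9 in level1.
Step 2: level2() reads x = 1 and y = 9 from enclosing scopes.
Step 3: result = 1 - 9 = -8

The answer is -8.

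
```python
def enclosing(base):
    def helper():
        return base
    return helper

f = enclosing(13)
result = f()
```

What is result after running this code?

Step 1: enclosing(13) creates closure capturing base = 13.
Step 2: f() returns the captured base = 13.
Step 3: result = 13

The answer is 13.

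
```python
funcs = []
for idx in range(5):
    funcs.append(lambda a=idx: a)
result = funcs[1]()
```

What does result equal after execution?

Step 1: Default argument a=idx captures idx's value at each iteration.
Step 2: funcs[1] captured a = 1 when idx was 1.
Step 3: result = 1

The answer is 1.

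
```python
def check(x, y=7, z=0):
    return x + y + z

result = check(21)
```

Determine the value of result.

Step 1: check(21) uses defaults y = 7, z = 0.
Step 2: Returns 21 + 7 + 0 = 28.
Step 3: result = 28

The answer is 28.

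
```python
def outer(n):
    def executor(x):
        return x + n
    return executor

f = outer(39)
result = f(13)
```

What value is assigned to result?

Step 1: outer(39) creates a closure that captures n = 39.
Step 2: f(13) calls the closure with x = 13, returning 13 + 39 = 52.
Step 3: result = 52

The answer is 52.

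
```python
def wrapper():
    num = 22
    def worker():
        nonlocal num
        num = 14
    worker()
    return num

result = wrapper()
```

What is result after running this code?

Step 1: wrapper() sets num = 22.
Step 2: worker() uses nonlocal to reassign num = 14.
Step 3: result = 14

The answer is 14.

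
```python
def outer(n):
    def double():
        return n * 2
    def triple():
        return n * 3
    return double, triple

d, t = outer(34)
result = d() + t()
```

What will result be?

Step 1: Both closures capture the same n = 34.
Step 2: d() = 34 * 2 = 68, t() = 34 * 3 = 102.
Step 3: result = 68 + 102 = 170

The answer is 170.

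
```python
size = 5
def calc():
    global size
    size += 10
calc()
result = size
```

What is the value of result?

Step 1: size = 5 globally.
Step 2: calc() modifies global size: size += 10 = 15.
Step 3: result = 15

The answer is 15.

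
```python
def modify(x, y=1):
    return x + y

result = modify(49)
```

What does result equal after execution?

Step 1: modify(49) uses default y = 1.
Step 2: Returns 49 + 1 = 50.
Step 3: result = 50

The answer is 50.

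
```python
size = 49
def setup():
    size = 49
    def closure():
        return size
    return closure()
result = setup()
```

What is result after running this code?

Step 1: size = 49 globally, but setup() defines size = 49 locally.
Step 2: closure() looks up size. Not in local scope, so checks enclosing scope (setup) and finds size = 49.
Step 3: result = 49

The answer is 49.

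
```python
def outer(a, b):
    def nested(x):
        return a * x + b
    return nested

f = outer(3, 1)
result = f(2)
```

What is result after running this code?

Step 1: outer(3, 1) captures a = 3, b = 1.
Step 2: f(2) computes 3 * 2 + 1 = 7.
Step 3: result = 7

The answer is 7.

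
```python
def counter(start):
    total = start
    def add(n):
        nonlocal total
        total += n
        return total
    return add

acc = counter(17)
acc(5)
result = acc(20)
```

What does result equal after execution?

Step 1: counter(17) creates closure with total = 17.
Step 2: First acc(5): total = 17 + 5 = 22.
Step 3: Second acc(20): total = 22 + 20 = 42. result = 42

The answer is 42.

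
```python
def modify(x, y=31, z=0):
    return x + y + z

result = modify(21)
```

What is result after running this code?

Step 1: modify(21) uses defaults y = 31, z = 0.
Step 2: Returns 21 + 31 + 0 = 52.
Step 3: result = 52

The answer is 52.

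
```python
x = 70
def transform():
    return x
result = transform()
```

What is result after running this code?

Step 1: x = 70 is defined in the global scope.
Step 2: transform() looks up x. No local x exists, so Python checks the global scope via LEGB rule and finds x = 70.
Step 3: result = 70

The answer is 70.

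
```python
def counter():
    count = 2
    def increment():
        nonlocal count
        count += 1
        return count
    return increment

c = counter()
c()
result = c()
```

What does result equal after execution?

Step 1: counter() creates closure with count = 2.
Step 2: Each c() call increments count via nonlocal. After 2 calls: 2 + 2 = 4.
Step 3: result = 4

The answer is 4.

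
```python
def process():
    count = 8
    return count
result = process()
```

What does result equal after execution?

Step 1: process() defines count = 8 in its local scope.
Step 2: return count finds the local variable count = 8.
Step 3: result = 8

The answer is 8.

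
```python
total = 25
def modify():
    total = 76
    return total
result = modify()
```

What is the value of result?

Step 1: Global total = 25.
Step 2: modify() creates local total = 76, shadowing the global.
Step 3: Returns local total = 76. result = 76

The answer is 76.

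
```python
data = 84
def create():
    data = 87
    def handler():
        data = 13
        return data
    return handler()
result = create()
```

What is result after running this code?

Step 1: Three scopes define data: global (84), create (87), handler (13).
Step 2: handler() has its own local data = 13, which shadows both enclosing and global.
Step 3: result = 13 (local wins in LEGB)

The answer is 13.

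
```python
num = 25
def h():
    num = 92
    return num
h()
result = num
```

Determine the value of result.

Step 1: Global num = 25.
Step 2: h() creates local num = 92 (shadow, not modification).
Step 3: After h() returns, global num is unchanged. result = 25

The answer is 25.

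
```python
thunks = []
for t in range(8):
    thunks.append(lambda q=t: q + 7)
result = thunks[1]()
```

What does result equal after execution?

Step 1: Default argument q=t captures t's value at definition time.
Step 2: thunks[1] was defined when t = 1, so q defaults to 1.
Step 3: result = 1 + 7 = 8 (default arg fixes the late binding issue)

The answer is 8.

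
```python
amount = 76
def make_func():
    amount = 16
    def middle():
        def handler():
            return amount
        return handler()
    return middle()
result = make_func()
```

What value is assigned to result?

Step 1: make_func() defines amount = 16. middle() and handler() have no local amount.
Step 2: handler() checks local (none), enclosing middle() (none), enclosing make_func() and finds amount = 16.
Step 3: result = 16

The answer is 16.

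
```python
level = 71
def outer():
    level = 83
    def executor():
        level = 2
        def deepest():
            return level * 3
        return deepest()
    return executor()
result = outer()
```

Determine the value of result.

Step 1: deepest() looks up level through LEGB: not local, finds level = 2 in enclosing executor().
Step 2: Returns 2 * 3 = 6.
Step 3: result = 6

The answer is 6.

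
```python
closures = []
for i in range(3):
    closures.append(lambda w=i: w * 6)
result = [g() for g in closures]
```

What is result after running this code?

Step 1: Default arg w=i captures i at each iteration.
Step 2: closures[k] has w defaulting to k, returns k * 6.
Step 3: result = [0, 6, 12]

The answer is [0, 6, 12].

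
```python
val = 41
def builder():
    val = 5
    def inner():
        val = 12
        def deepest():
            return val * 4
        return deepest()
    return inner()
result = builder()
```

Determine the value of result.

Step 1: deepest() looks up val through LEGB: not local, finds val = 12 in enclosing inner().
Step 2: Returns 12 * 4 = 48.
Step 3: result = 48

The answer is 48.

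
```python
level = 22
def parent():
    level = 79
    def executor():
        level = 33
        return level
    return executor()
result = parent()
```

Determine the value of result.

Step 1: Three scopes define level: global (22), parent (79), executor (33).
Step 2: executor() has its own local level = 33, which shadows both enclosing and global.
Step 3: result = 33 (local wins in LEGB)

The answer is 33.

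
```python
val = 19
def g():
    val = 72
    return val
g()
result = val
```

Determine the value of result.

Step 1: Global val = 19.
Step 2: g() creates local val = 72 (shadow, not modification).
Step 3: After g() returns, global val is unchanged. result = 19

The answer is 19.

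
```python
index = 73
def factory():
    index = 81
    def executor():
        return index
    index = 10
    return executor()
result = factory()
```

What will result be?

Step 1: factory() sets index = 81, then later index = 10.
Step 2: executor() is called after index is reassigned to 10. Closures capture variables by reference, not by value.
Step 3: result = 10

The answer is 10.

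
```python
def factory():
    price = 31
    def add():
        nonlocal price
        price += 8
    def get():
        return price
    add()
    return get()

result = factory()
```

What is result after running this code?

Step 1: price = 31. add() modifies it via nonlocal, get() reads it.
Step 2: add() makes price = 31 + 8 = 39.
Step 3: get() returns 39. result = 39

The answer is 39.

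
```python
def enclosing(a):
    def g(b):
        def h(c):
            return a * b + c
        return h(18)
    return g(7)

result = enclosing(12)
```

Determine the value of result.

Step 1: a = 12, b = 7, c = 18.
Step 2: h() computes a * b + c = 12 * 7 + 18 = 102.
Step 3: result = 102

The answer is 102.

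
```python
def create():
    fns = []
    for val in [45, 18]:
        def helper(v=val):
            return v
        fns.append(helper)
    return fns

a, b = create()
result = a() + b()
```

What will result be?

Step 1: Default argument v=val captures val at each iteration.
Step 2: a() returns 45 (captured at first iteration), b() returns 18 (captured at second).
Step 3: result = 45 + 18 = 63

The answer is 63.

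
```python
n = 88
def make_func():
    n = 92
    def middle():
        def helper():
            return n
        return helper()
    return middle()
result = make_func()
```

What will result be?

Step 1: make_func() defines n = 92. middle() and helper() have no local n.
Step 2: helper() checks local (none), enclosing middle() (none), enclosing make_func() and finds n = 92.
Step 3: result = 92

The answer is 92.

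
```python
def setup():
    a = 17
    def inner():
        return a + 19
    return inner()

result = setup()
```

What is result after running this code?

Step 1: setup() defines a = 17.
Step 2: inner() reads a = 17 from enclosing scope, returns 17 + 19 = 36.
Step 3: result = 36

The answer is 36.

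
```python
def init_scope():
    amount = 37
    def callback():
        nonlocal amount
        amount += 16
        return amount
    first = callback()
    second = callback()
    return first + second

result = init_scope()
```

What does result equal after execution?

Step 1: amount starts at 37.
Step 2: First call: amount = 37 + 16 = 53, returns 53.
Step 3: Second call: amount = 53 + 16 = 69, returns 69.
Step 4: result = 53 + 69 = 122

The answer is 122.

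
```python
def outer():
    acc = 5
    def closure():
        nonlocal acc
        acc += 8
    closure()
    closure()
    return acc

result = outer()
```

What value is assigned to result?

Step 1: acc starts at 5.
Step 2: closure() is called 2 times, each adding 8.
Step 3: acc = 5 + 8 * 2 = 21

The answer is 21.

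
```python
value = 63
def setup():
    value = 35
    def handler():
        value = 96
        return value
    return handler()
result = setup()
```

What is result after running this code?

Step 1: Three scopes define value: global (63), setup (35), handler (96).
Step 2: handler() has its own local value = 96, which shadows both enclosing and global.
Step 3: result = 96 (local wins in LEGB)

The answer is 96.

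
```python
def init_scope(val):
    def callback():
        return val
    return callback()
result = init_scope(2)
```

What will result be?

Step 1: init_scope(2) binds parameter val = 2.
Step 2: callback() looks up val in enclosing scope and finds the parameter val = 2.
Step 3: result = 2

The answer is 2.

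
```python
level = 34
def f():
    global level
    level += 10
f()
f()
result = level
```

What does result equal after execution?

Step 1: level = 34.
Step 2: First f(): level = 34 + 10 = 44.
Step 3: Second f(): level = 44 + 10 = 54. result = 54

The answer is 54.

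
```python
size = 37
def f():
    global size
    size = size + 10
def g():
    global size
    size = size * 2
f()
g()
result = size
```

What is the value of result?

Step 1: size = 37.
Step 2: f() adds 10: size = 37 + 10 = 47.
Step 3: g() doubles: size = 47 * 2 = 94.
Step 4: result = 94

The answer is 94.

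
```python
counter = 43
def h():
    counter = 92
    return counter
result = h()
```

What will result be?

Step 1: Global counter = 43.
Step 2: h() creates local counter = 92, shadowing the global.
Step 3: Returns local counter = 92. result = 92

The answer is 92.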